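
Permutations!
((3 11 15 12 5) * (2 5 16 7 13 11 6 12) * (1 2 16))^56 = (1 5 6)(2 3 12)(7 13 11 15 16)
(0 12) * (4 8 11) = [12, 1, 2, 3, 8, 5, 6, 7, 11, 9, 10, 4, 0] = (0 12)(4 8 11)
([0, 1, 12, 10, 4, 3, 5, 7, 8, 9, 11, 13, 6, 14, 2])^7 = [0, 1, 13, 6, 4, 12, 2, 7, 8, 9, 5, 3, 14, 10, 11]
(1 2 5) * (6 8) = [0, 2, 5, 3, 4, 1, 8, 7, 6] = (1 2 5)(6 8)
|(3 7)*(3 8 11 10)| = 5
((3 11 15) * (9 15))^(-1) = ((3 11 9 15))^(-1) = (3 15 9 11)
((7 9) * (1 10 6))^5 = ((1 10 6)(7 9))^5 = (1 6 10)(7 9)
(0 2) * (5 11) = [2, 1, 0, 3, 4, 11, 6, 7, 8, 9, 10, 5] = (0 2)(5 11)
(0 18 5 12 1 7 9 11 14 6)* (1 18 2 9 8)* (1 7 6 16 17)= (0 2 9 11 14 16 17 1 6)(5 12 18)(7 8)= [2, 6, 9, 3, 4, 12, 0, 8, 7, 11, 10, 14, 18, 13, 16, 15, 17, 1, 5]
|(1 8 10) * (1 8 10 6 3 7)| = 6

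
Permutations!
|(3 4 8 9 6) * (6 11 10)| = 7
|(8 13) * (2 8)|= 3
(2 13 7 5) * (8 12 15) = (2 13 7 5)(8 12 15) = [0, 1, 13, 3, 4, 2, 6, 5, 12, 9, 10, 11, 15, 7, 14, 8]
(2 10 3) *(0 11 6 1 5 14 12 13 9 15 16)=[11, 5, 10, 2, 4, 14, 1, 7, 8, 15, 3, 6, 13, 9, 12, 16, 0]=(0 11 6 1 5 14 12 13 9 15 16)(2 10 3)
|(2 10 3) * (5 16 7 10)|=|(2 5 16 7 10 3)|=6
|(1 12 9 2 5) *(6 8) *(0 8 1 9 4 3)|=|(0 8 6 1 12 4 3)(2 5 9)|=21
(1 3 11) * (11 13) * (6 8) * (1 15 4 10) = (1 3 13 11 15 4 10)(6 8) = [0, 3, 2, 13, 10, 5, 8, 7, 6, 9, 1, 15, 12, 11, 14, 4]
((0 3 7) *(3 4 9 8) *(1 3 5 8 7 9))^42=(9)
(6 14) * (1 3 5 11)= (1 3 5 11)(6 14)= [0, 3, 2, 5, 4, 11, 14, 7, 8, 9, 10, 1, 12, 13, 6]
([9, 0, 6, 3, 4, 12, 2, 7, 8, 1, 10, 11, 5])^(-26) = (12)(0 9 1)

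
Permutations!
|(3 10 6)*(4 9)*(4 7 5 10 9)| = 6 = |(3 9 7 5 10 6)|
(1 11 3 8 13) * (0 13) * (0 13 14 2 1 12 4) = (0 14 2 1 11 3 8 13 12 4) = [14, 11, 1, 8, 0, 5, 6, 7, 13, 9, 10, 3, 4, 12, 2]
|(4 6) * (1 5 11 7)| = |(1 5 11 7)(4 6)| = 4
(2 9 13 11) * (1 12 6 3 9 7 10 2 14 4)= (1 12 6 3 9 13 11 14 4)(2 7 10)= [0, 12, 7, 9, 1, 5, 3, 10, 8, 13, 2, 14, 6, 11, 4]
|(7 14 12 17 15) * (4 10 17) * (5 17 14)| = |(4 10 14 12)(5 17 15 7)| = 4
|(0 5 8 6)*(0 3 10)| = |(0 5 8 6 3 10)| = 6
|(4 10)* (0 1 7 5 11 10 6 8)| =9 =|(0 1 7 5 11 10 4 6 8)|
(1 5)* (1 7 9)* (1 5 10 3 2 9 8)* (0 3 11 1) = (0 3 2 9 5 7 8)(1 10 11) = [3, 10, 9, 2, 4, 7, 6, 8, 0, 5, 11, 1]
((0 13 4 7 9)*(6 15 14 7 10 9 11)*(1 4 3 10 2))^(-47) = (0 10 13 9 3)(1 4 2)(6 7 15 11 14)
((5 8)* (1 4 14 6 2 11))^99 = (1 6)(2 4)(5 8)(11 14)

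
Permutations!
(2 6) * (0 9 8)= (0 9 8)(2 6)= [9, 1, 6, 3, 4, 5, 2, 7, 0, 8]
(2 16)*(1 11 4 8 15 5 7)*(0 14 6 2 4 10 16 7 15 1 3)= (0 14 6 2 7 3)(1 11 10 16 4 8)(5 15)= [14, 11, 7, 0, 8, 15, 2, 3, 1, 9, 16, 10, 12, 13, 6, 5, 4]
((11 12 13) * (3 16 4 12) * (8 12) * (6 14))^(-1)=(3 11 13 12 8 4 16)(6 14)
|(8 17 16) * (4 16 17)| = 3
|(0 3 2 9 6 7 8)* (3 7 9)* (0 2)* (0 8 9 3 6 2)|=7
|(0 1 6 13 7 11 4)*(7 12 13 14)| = |(0 1 6 14 7 11 4)(12 13)| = 14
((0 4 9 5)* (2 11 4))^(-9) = ((0 2 11 4 9 5))^(-9) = (0 4)(2 9)(5 11)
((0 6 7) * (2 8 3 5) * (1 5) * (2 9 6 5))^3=((0 5 9 6 7)(1 2 8 3))^3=(0 6 5 7 9)(1 3 8 2)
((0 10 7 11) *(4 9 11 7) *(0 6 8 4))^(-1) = ((0 10)(4 9 11 6 8))^(-1) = (0 10)(4 8 6 11 9)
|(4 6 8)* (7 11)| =6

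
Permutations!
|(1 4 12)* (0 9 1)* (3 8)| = 10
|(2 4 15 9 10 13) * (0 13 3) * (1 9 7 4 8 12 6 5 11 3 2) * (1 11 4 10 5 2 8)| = 44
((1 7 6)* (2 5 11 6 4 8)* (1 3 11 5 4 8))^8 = ((1 7 8 2 4)(3 11 6))^8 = (1 2 7 4 8)(3 6 11)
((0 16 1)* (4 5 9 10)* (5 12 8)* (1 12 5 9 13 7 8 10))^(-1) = ((0 16 12 10 4 5 13 7 8 9 1))^(-1) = (0 1 9 8 7 13 5 4 10 12 16)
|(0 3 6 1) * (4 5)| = 4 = |(0 3 6 1)(4 5)|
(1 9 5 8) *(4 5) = (1 9 4 5 8) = [0, 9, 2, 3, 5, 8, 6, 7, 1, 4]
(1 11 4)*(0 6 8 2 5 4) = [6, 11, 5, 3, 1, 4, 8, 7, 2, 9, 10, 0] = (0 6 8 2 5 4 1 11)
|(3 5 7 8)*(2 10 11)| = 12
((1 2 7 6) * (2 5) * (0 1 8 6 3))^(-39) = (0 2)(1 7)(3 5)(6 8)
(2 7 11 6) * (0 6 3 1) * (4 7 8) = (0 6 2 8 4 7 11 3 1) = [6, 0, 8, 1, 7, 5, 2, 11, 4, 9, 10, 3]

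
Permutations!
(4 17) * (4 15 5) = (4 17 15 5) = [0, 1, 2, 3, 17, 4, 6, 7, 8, 9, 10, 11, 12, 13, 14, 5, 16, 15]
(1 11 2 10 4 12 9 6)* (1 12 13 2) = (1 11)(2 10 4 13)(6 12 9) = [0, 11, 10, 3, 13, 5, 12, 7, 8, 6, 4, 1, 9, 2]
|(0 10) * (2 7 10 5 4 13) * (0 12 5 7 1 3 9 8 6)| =|(0 7 10 12 5 4 13 2 1 3 9 8 6)| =13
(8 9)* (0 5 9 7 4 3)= (0 5 9 8 7 4 3)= [5, 1, 2, 0, 3, 9, 6, 4, 7, 8]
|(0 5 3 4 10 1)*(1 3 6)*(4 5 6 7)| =15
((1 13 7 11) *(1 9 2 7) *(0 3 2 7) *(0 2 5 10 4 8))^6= (13)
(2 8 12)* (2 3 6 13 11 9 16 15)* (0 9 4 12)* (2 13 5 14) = [9, 1, 8, 6, 12, 14, 5, 7, 0, 16, 10, 4, 3, 11, 2, 13, 15] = (0 9 16 15 13 11 4 12 3 6 5 14 2 8)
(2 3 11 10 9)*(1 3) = (1 3 11 10 9 2) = [0, 3, 1, 11, 4, 5, 6, 7, 8, 2, 9, 10]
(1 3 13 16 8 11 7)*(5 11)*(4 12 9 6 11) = (1 3 13 16 8 5 4 12 9 6 11 7) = [0, 3, 2, 13, 12, 4, 11, 1, 5, 6, 10, 7, 9, 16, 14, 15, 8]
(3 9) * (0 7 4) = [7, 1, 2, 9, 0, 5, 6, 4, 8, 3] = (0 7 4)(3 9)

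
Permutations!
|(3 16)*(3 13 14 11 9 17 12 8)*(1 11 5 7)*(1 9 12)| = 12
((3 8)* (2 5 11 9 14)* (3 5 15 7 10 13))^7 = ((2 15 7 10 13 3 8 5 11 9 14))^7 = (2 5 10 14 8 7 9 3 15 11 13)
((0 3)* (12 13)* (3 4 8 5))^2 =((0 4 8 5 3)(12 13))^2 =(13)(0 8 3 4 5)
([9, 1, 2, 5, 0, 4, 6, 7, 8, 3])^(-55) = (9)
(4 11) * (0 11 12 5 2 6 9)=(0 11 4 12 5 2 6 9)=[11, 1, 6, 3, 12, 2, 9, 7, 8, 0, 10, 4, 5]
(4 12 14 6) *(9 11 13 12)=(4 9 11 13 12 14 6)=[0, 1, 2, 3, 9, 5, 4, 7, 8, 11, 10, 13, 14, 12, 6]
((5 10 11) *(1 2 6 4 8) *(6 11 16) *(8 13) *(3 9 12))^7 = (1 4 10 2 13 16 11 8 6 5)(3 9 12)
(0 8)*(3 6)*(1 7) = [8, 7, 2, 6, 4, 5, 3, 1, 0] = (0 8)(1 7)(3 6)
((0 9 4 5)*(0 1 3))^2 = (0 4 1)(3 9 5)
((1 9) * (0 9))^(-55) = ((0 9 1))^(-55) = (0 1 9)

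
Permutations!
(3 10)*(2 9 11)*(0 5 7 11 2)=(0 5 7 11)(2 9)(3 10)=[5, 1, 9, 10, 4, 7, 6, 11, 8, 2, 3, 0]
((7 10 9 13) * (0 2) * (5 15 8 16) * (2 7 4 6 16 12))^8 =((0 7 10 9 13 4 6 16 5 15 8 12 2))^8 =(0 5 9 12 6 7 15 13 2 16 10 8 4)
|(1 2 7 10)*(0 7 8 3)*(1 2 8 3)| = 10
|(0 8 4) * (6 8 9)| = 5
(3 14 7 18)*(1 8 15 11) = (1 8 15 11)(3 14 7 18) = [0, 8, 2, 14, 4, 5, 6, 18, 15, 9, 10, 1, 12, 13, 7, 11, 16, 17, 3]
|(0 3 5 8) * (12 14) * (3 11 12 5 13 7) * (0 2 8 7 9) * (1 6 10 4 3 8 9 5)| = |(0 11 12 14 1 6 10 4 3 13 5 7 8 2 9)| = 15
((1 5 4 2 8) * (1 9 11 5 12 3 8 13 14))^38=(1 11 14 9 13 8 2 3 4 12 5)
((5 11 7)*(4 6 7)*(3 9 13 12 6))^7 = (3 11 7 12 9 4 5 6 13)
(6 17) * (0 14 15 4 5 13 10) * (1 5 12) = [14, 5, 2, 3, 12, 13, 17, 7, 8, 9, 0, 11, 1, 10, 15, 4, 16, 6] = (0 14 15 4 12 1 5 13 10)(6 17)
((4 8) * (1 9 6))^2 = (1 6 9)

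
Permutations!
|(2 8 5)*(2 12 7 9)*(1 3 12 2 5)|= 8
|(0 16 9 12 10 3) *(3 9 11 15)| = |(0 16 11 15 3)(9 12 10)| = 15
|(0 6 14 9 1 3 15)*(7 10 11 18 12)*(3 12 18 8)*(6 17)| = |(18)(0 17 6 14 9 1 12 7 10 11 8 3 15)| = 13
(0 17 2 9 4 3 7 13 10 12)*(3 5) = (0 17 2 9 4 5 3 7 13 10 12) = [17, 1, 9, 7, 5, 3, 6, 13, 8, 4, 12, 11, 0, 10, 14, 15, 16, 2]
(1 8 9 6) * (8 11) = (1 11 8 9 6) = [0, 11, 2, 3, 4, 5, 1, 7, 9, 6, 10, 8]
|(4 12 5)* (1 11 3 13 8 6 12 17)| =10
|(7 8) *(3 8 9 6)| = |(3 8 7 9 6)| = 5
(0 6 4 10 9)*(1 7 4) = (0 6 1 7 4 10 9) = [6, 7, 2, 3, 10, 5, 1, 4, 8, 0, 9]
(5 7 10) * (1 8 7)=(1 8 7 10 5)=[0, 8, 2, 3, 4, 1, 6, 10, 7, 9, 5]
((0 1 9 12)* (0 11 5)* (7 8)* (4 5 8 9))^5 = ((0 1 4 5)(7 9 12 11 8))^5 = (12)(0 1 4 5)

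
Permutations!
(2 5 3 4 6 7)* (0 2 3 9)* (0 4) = (0 2 5 9 4 6 7 3) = [2, 1, 5, 0, 6, 9, 7, 3, 8, 4]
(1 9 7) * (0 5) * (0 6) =(0 5 6)(1 9 7) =[5, 9, 2, 3, 4, 6, 0, 1, 8, 7]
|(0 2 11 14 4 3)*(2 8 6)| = |(0 8 6 2 11 14 4 3)| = 8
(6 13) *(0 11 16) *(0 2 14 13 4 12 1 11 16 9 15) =(0 16 2 14 13 6 4 12 1 11 9 15) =[16, 11, 14, 3, 12, 5, 4, 7, 8, 15, 10, 9, 1, 6, 13, 0, 2]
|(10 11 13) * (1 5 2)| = 3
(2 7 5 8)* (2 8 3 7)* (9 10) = (3 7 5)(9 10) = [0, 1, 2, 7, 4, 3, 6, 5, 8, 10, 9]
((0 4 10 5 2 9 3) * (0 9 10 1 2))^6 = (10)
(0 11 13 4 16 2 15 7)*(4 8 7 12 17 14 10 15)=(0 11 13 8 7)(2 4 16)(10 15 12 17 14)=[11, 1, 4, 3, 16, 5, 6, 0, 7, 9, 15, 13, 17, 8, 10, 12, 2, 14]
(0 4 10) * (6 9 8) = (0 4 10)(6 9 8) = [4, 1, 2, 3, 10, 5, 9, 7, 6, 8, 0]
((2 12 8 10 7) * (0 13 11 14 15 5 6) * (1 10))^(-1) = ((0 13 11 14 15 5 6)(1 10 7 2 12 8))^(-1) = (0 6 5 15 14 11 13)(1 8 12 2 7 10)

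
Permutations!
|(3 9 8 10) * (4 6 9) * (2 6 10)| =|(2 6 9 8)(3 4 10)| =12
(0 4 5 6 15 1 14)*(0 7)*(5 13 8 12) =(0 4 13 8 12 5 6 15 1 14 7) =[4, 14, 2, 3, 13, 6, 15, 0, 12, 9, 10, 11, 5, 8, 7, 1]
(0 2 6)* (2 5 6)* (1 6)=(0 5 1 6)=[5, 6, 2, 3, 4, 1, 0]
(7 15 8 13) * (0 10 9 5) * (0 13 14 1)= (0 10 9 5 13 7 15 8 14 1)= [10, 0, 2, 3, 4, 13, 6, 15, 14, 5, 9, 11, 12, 7, 1, 8]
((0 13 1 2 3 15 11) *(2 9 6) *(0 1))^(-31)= ((0 13)(1 9 6 2 3 15 11))^(-31)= (0 13)(1 3 9 15 6 11 2)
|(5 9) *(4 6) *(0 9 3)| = |(0 9 5 3)(4 6)| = 4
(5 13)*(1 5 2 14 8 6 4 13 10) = [0, 5, 14, 3, 13, 10, 4, 7, 6, 9, 1, 11, 12, 2, 8] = (1 5 10)(2 14 8 6 4 13)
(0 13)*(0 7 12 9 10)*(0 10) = (0 13 7 12 9) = [13, 1, 2, 3, 4, 5, 6, 12, 8, 0, 10, 11, 9, 7]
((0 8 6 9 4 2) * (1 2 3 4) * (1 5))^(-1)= ((0 8 6 9 5 1 2)(3 4))^(-1)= (0 2 1 5 9 6 8)(3 4)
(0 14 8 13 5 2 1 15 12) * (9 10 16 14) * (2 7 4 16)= (0 9 10 2 1 15 12)(4 16 14 8 13 5 7)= [9, 15, 1, 3, 16, 7, 6, 4, 13, 10, 2, 11, 0, 5, 8, 12, 14]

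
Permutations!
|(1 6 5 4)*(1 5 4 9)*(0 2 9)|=7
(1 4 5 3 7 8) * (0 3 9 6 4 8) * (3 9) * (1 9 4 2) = (0 4 5 3 7)(1 8 9 6 2) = [4, 8, 1, 7, 5, 3, 2, 0, 9, 6]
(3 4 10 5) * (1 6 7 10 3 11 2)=(1 6 7 10 5 11 2)(3 4)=[0, 6, 1, 4, 3, 11, 7, 10, 8, 9, 5, 2]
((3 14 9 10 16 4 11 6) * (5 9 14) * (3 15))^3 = ((3 5 9 10 16 4 11 6 15))^3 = (3 10 11)(4 15 9)(5 16 6)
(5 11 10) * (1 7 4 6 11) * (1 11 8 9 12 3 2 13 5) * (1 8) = (1 7 4 6)(2 13 5 11 10 8 9 12 3) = [0, 7, 13, 2, 6, 11, 1, 4, 9, 12, 8, 10, 3, 5]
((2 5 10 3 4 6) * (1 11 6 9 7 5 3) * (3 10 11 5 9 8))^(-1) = (1 10 2 6 11 5)(3 8 4)(7 9)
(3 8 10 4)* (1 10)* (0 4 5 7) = [4, 10, 2, 8, 3, 7, 6, 0, 1, 9, 5] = (0 4 3 8 1 10 5 7)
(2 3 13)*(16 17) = [0, 1, 3, 13, 4, 5, 6, 7, 8, 9, 10, 11, 12, 2, 14, 15, 17, 16] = (2 3 13)(16 17)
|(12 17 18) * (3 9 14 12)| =6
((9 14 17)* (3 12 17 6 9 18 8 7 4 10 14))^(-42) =((3 12 17 18 8 7 4 10 14 6 9))^(-42) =(3 17 8 4 14 9 12 18 7 10 6)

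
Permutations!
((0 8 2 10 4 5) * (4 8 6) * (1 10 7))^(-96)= (1 7 2 8 10)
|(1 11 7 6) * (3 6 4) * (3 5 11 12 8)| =20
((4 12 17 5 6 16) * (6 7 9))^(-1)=(4 16 6 9 7 5 17 12)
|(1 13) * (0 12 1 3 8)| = 6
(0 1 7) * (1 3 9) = [3, 7, 2, 9, 4, 5, 6, 0, 8, 1] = (0 3 9 1 7)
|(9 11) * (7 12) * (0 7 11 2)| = |(0 7 12 11 9 2)| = 6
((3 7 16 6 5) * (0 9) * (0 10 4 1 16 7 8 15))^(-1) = (0 15 8 3 5 6 16 1 4 10 9)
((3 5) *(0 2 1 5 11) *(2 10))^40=((0 10 2 1 5 3 11))^40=(0 3 1 10 11 5 2)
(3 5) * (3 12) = [0, 1, 2, 5, 4, 12, 6, 7, 8, 9, 10, 11, 3] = (3 5 12)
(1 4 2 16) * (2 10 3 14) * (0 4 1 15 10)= (0 4)(2 16 15 10 3 14)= [4, 1, 16, 14, 0, 5, 6, 7, 8, 9, 3, 11, 12, 13, 2, 10, 15]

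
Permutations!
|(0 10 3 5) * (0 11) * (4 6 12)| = |(0 10 3 5 11)(4 6 12)| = 15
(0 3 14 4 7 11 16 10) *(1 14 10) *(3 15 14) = (0 15 14 4 7 11 16 1 3 10) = [15, 3, 2, 10, 7, 5, 6, 11, 8, 9, 0, 16, 12, 13, 4, 14, 1]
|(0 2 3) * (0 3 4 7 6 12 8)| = 7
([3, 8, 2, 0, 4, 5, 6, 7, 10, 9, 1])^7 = (0 3)(1 8 10)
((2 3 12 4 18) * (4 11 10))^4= ((2 3 12 11 10 4 18))^4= (2 10 3 4 12 18 11)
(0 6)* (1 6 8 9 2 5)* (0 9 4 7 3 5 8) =(1 6 9 2 8 4 7 3 5) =[0, 6, 8, 5, 7, 1, 9, 3, 4, 2]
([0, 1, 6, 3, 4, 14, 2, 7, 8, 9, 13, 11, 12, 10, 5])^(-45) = [0, 1, 6, 3, 4, 14, 2, 7, 8, 9, 13, 11, 12, 10, 5]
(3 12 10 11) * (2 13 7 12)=[0, 1, 13, 2, 4, 5, 6, 12, 8, 9, 11, 3, 10, 7]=(2 13 7 12 10 11 3)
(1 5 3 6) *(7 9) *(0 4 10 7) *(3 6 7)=[4, 5, 2, 7, 10, 6, 1, 9, 8, 0, 3]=(0 4 10 3 7 9)(1 5 6)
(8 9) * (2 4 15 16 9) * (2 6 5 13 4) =[0, 1, 2, 3, 15, 13, 5, 7, 6, 8, 10, 11, 12, 4, 14, 16, 9] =(4 15 16 9 8 6 5 13)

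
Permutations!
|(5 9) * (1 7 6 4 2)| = 10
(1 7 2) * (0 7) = (0 7 2 1) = [7, 0, 1, 3, 4, 5, 6, 2]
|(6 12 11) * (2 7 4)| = |(2 7 4)(6 12 11)| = 3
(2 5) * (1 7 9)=(1 7 9)(2 5)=[0, 7, 5, 3, 4, 2, 6, 9, 8, 1]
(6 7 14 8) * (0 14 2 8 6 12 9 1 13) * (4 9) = (0 14 6 7 2 8 12 4 9 1 13) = [14, 13, 8, 3, 9, 5, 7, 2, 12, 1, 10, 11, 4, 0, 6]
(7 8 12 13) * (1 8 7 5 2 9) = [0, 8, 9, 3, 4, 2, 6, 7, 12, 1, 10, 11, 13, 5] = (1 8 12 13 5 2 9)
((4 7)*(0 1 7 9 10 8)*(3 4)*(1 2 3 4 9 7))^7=(0 2 3 9 10 8)(4 7)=((0 2 3 9 10 8)(4 7))^7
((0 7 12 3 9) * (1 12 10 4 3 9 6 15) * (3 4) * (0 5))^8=(0 9 1 6 10)(3 7 5 12 15)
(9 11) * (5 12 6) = [0, 1, 2, 3, 4, 12, 5, 7, 8, 11, 10, 9, 6] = (5 12 6)(9 11)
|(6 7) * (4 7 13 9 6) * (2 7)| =3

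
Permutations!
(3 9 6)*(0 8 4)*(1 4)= (0 8 1 4)(3 9 6)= [8, 4, 2, 9, 0, 5, 3, 7, 1, 6]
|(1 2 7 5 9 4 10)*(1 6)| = 8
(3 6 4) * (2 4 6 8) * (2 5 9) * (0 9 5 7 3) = [9, 1, 4, 8, 0, 5, 6, 3, 7, 2] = (0 9 2 4)(3 8 7)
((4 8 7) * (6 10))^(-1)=(4 7 8)(6 10)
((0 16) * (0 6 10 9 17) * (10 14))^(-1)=((0 16 6 14 10 9 17))^(-1)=(0 17 9 10 14 6 16)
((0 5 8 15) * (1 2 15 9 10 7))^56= (0 8 10 1 15 5 9 7 2)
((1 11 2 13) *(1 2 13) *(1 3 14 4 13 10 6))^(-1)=(1 6 10 11)(2 13 4 14 3)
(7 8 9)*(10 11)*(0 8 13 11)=(0 8 9 7 13 11 10)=[8, 1, 2, 3, 4, 5, 6, 13, 9, 7, 0, 10, 12, 11]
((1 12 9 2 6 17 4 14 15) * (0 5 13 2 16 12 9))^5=((0 5 13 2 6 17 4 14 15 1 9 16 12))^5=(0 17 9 13 14 12 6 1 5 4 16 2 15)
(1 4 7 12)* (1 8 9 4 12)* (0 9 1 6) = (0 9 4 7 6)(1 12 8) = [9, 12, 2, 3, 7, 5, 0, 6, 1, 4, 10, 11, 8]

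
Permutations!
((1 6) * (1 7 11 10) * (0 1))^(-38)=((0 1 6 7 11 10))^(-38)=(0 11 6)(1 10 7)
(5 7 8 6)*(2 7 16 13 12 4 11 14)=(2 7 8 6 5 16 13 12 4 11 14)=[0, 1, 7, 3, 11, 16, 5, 8, 6, 9, 10, 14, 4, 12, 2, 15, 13]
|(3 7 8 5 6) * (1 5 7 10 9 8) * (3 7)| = 4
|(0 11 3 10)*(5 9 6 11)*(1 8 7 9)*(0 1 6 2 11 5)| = |(1 8 7 9 2 11 3 10)(5 6)| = 8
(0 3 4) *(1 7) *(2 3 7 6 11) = (0 7 1 6 11 2 3 4) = [7, 6, 3, 4, 0, 5, 11, 1, 8, 9, 10, 2]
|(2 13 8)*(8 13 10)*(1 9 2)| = 5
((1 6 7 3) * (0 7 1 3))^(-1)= (0 7)(1 6)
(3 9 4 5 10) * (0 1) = (0 1)(3 9 4 5 10) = [1, 0, 2, 9, 5, 10, 6, 7, 8, 4, 3]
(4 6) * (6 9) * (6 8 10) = (4 9 8 10 6) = [0, 1, 2, 3, 9, 5, 4, 7, 10, 8, 6]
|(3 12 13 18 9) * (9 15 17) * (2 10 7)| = |(2 10 7)(3 12 13 18 15 17 9)| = 21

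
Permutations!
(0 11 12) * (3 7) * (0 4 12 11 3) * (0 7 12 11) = (0 3 12 4 11) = [3, 1, 2, 12, 11, 5, 6, 7, 8, 9, 10, 0, 4]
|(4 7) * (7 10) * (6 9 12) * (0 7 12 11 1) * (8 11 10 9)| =|(0 7 4 9 10 12 6 8 11 1)| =10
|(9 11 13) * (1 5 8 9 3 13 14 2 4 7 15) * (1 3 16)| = 13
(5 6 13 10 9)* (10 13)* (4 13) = (4 13)(5 6 10 9) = [0, 1, 2, 3, 13, 6, 10, 7, 8, 5, 9, 11, 12, 4]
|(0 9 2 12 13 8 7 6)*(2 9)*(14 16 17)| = 21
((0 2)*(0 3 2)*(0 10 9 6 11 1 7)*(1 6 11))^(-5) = (0 9 6 7 10 11 1)(2 3)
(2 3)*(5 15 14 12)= (2 3)(5 15 14 12)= [0, 1, 3, 2, 4, 15, 6, 7, 8, 9, 10, 11, 5, 13, 12, 14]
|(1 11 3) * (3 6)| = |(1 11 6 3)| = 4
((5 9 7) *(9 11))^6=((5 11 9 7))^6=(5 9)(7 11)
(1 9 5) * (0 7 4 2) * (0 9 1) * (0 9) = (0 7 4 2)(5 9) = [7, 1, 0, 3, 2, 9, 6, 4, 8, 5]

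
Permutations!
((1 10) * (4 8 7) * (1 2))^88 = (1 10 2)(4 8 7)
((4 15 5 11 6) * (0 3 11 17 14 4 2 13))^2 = (0 11 2)(3 6 13)(4 5 14 15 17)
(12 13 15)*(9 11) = (9 11)(12 13 15) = [0, 1, 2, 3, 4, 5, 6, 7, 8, 11, 10, 9, 13, 15, 14, 12]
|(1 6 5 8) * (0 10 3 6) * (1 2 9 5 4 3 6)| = 12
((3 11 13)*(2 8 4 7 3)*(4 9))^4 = (2 7)(3 8)(4 13)(9 11)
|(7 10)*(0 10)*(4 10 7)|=|(0 7)(4 10)|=2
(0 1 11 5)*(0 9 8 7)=(0 1 11 5 9 8 7)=[1, 11, 2, 3, 4, 9, 6, 0, 7, 8, 10, 5]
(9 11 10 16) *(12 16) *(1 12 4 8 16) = [0, 12, 2, 3, 8, 5, 6, 7, 16, 11, 4, 10, 1, 13, 14, 15, 9] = (1 12)(4 8 16 9 11 10)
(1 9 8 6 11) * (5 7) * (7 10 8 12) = (1 9 12 7 5 10 8 6 11) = [0, 9, 2, 3, 4, 10, 11, 5, 6, 12, 8, 1, 7]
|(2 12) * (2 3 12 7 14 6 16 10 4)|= 14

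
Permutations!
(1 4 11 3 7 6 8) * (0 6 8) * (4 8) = (0 6)(1 8)(3 7 4 11) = [6, 8, 2, 7, 11, 5, 0, 4, 1, 9, 10, 3]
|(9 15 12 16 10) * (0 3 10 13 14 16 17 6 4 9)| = 6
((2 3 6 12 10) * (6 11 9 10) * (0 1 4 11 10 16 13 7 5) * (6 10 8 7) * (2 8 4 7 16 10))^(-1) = (0 5 7 1)(2 12 6 13 16 8 10 9 11 4 3)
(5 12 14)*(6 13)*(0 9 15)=(0 9 15)(5 12 14)(6 13)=[9, 1, 2, 3, 4, 12, 13, 7, 8, 15, 10, 11, 14, 6, 5, 0]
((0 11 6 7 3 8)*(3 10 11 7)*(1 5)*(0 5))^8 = (0 1 5 8 3 6 11 10 7)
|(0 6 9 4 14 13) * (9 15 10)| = |(0 6 15 10 9 4 14 13)| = 8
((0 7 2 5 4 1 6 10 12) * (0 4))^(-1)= (0 5 2 7)(1 4 12 10 6)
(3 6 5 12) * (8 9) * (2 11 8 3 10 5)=(2 11 8 9 3 6)(5 12 10)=[0, 1, 11, 6, 4, 12, 2, 7, 9, 3, 5, 8, 10]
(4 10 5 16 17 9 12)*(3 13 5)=(3 13 5 16 17 9 12 4 10)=[0, 1, 2, 13, 10, 16, 6, 7, 8, 12, 3, 11, 4, 5, 14, 15, 17, 9]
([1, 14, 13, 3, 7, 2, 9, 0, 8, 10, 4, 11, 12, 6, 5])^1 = (0 1 14 5 2 13 6 9 10 4 7)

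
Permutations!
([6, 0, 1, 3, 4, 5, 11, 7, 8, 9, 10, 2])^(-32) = [2, 11, 6, 3, 4, 5, 1, 7, 8, 9, 10, 0]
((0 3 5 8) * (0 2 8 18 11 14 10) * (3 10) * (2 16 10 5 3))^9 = (18)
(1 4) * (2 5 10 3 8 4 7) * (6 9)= (1 7 2 5 10 3 8 4)(6 9)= [0, 7, 5, 8, 1, 10, 9, 2, 4, 6, 3]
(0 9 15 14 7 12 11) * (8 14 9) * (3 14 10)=(0 8 10 3 14 7 12 11)(9 15)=[8, 1, 2, 14, 4, 5, 6, 12, 10, 15, 3, 0, 11, 13, 7, 9]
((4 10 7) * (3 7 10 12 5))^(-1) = (3 5 12 4 7)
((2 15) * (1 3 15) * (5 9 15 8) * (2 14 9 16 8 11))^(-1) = (1 2 11 3)(5 8 16)(9 14 15)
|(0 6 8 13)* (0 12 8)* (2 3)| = 6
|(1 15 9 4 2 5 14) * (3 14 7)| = |(1 15 9 4 2 5 7 3 14)| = 9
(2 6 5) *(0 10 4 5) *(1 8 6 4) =(0 10 1 8 6)(2 4 5) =[10, 8, 4, 3, 5, 2, 0, 7, 6, 9, 1]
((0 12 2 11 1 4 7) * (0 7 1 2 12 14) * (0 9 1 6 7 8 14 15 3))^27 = ((0 15 3)(1 4 6 7 8 14 9)(2 11))^27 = (15)(1 9 14 8 7 6 4)(2 11)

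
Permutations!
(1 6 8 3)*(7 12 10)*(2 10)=[0, 6, 10, 1, 4, 5, 8, 12, 3, 9, 7, 11, 2]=(1 6 8 3)(2 10 7 12)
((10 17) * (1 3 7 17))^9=(1 10 17 7 3)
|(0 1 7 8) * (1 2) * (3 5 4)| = 15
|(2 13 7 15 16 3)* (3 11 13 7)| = |(2 7 15 16 11 13 3)| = 7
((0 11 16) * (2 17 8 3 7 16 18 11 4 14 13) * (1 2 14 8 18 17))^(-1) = ((0 4 8 3 7 16)(1 2)(11 17 18)(13 14))^(-1) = (0 16 7 3 8 4)(1 2)(11 18 17)(13 14)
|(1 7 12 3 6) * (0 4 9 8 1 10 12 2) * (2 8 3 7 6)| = 30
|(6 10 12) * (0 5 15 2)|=12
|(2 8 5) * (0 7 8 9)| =|(0 7 8 5 2 9)| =6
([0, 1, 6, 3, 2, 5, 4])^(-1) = (2 4 6)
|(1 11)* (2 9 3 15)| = |(1 11)(2 9 3 15)| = 4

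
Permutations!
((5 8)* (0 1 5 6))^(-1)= (0 6 8 5 1)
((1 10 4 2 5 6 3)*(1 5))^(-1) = ((1 10 4 2)(3 5 6))^(-1) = (1 2 4 10)(3 6 5)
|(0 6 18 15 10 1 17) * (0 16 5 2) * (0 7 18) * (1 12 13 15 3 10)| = |(0 6)(1 17 16 5 2 7 18 3 10 12 13 15)| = 12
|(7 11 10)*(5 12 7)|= 5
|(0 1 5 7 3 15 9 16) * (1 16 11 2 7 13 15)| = 18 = |(0 16)(1 5 13 15 9 11 2 7 3)|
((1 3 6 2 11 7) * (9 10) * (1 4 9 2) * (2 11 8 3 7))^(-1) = (1 6 3 8 2 11 10 9 4 7)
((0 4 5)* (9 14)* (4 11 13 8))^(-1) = (0 5 4 8 13 11)(9 14)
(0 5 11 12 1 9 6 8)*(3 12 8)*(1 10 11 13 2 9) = (0 5 13 2 9 6 3 12 10 11 8) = [5, 1, 9, 12, 4, 13, 3, 7, 0, 6, 11, 8, 10, 2]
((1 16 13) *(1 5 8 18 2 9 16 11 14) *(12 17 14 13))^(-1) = ((1 11 13 5 8 18 2 9 16 12 17 14))^(-1) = (1 14 17 12 16 9 2 18 8 5 13 11)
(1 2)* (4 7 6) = (1 2)(4 7 6) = [0, 2, 1, 3, 7, 5, 4, 6]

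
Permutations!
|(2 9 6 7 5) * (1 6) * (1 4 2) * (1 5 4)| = 6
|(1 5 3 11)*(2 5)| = |(1 2 5 3 11)| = 5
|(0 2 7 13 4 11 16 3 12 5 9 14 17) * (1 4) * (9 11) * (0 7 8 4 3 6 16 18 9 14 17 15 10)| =70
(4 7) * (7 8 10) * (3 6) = (3 6)(4 8 10 7) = [0, 1, 2, 6, 8, 5, 3, 4, 10, 9, 7]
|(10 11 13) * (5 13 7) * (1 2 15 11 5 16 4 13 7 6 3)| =|(1 2 15 11 6 3)(4 13 10 5 7 16)| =6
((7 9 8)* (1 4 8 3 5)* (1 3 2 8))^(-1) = ((1 4)(2 8 7 9)(3 5))^(-1) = (1 4)(2 9 7 8)(3 5)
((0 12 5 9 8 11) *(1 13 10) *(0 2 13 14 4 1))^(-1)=(0 10 13 2 11 8 9 5 12)(1 4 14)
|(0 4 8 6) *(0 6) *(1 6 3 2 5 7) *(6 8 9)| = |(0 4 9 6 3 2 5 7 1 8)| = 10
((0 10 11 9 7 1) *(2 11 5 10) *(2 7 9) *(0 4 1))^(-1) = (0 7)(1 4)(2 11)(5 10)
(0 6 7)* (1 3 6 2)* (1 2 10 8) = (0 10 8 1 3 6 7) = [10, 3, 2, 6, 4, 5, 7, 0, 1, 9, 8]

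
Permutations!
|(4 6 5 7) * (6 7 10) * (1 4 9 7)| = 6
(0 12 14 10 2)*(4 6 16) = (0 12 14 10 2)(4 6 16) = [12, 1, 0, 3, 6, 5, 16, 7, 8, 9, 2, 11, 14, 13, 10, 15, 4]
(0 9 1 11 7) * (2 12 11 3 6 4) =(0 9 1 3 6 4 2 12 11 7) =[9, 3, 12, 6, 2, 5, 4, 0, 8, 1, 10, 7, 11]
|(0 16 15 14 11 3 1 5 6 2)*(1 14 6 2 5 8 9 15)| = 9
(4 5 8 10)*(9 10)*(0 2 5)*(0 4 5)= (0 2)(5 8 9 10)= [2, 1, 0, 3, 4, 8, 6, 7, 9, 10, 5]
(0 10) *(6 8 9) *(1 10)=(0 1 10)(6 8 9)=[1, 10, 2, 3, 4, 5, 8, 7, 9, 6, 0]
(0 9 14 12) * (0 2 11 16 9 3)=(0 3)(2 11 16 9 14 12)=[3, 1, 11, 0, 4, 5, 6, 7, 8, 14, 10, 16, 2, 13, 12, 15, 9]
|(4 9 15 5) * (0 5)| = |(0 5 4 9 15)| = 5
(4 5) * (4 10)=(4 5 10)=[0, 1, 2, 3, 5, 10, 6, 7, 8, 9, 4]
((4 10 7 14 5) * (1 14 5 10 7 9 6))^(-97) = ((1 14 10 9 6)(4 7 5))^(-97) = (1 9 14 6 10)(4 5 7)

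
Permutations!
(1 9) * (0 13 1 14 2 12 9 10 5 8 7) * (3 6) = (0 13 1 10 5 8 7)(2 12 9 14)(3 6) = [13, 10, 12, 6, 4, 8, 3, 0, 7, 14, 5, 11, 9, 1, 2]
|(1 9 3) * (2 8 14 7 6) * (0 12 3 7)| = 10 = |(0 12 3 1 9 7 6 2 8 14)|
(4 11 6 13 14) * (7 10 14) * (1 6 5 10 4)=(1 6 13 7 4 11 5 10 14)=[0, 6, 2, 3, 11, 10, 13, 4, 8, 9, 14, 5, 12, 7, 1]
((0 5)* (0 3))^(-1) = (0 3 5)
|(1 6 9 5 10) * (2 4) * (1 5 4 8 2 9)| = |(1 6)(2 8)(4 9)(5 10)| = 2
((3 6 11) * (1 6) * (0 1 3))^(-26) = ((0 1 6 11))^(-26) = (0 6)(1 11)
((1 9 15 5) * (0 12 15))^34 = ((0 12 15 5 1 9))^34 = (0 1 15)(5 12 9)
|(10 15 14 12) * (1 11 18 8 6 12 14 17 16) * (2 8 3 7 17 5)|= |(1 11 18 3 7 17 16)(2 8 6 12 10 15 5)|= 7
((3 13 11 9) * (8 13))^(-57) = ((3 8 13 11 9))^(-57) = (3 11 8 9 13)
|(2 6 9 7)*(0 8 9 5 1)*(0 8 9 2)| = |(0 9 7)(1 8 2 6 5)| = 15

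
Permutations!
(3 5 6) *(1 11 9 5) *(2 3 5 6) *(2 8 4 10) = (1 11 9 6 5 8 4 10 2 3) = [0, 11, 3, 1, 10, 8, 5, 7, 4, 6, 2, 9]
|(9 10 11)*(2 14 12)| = |(2 14 12)(9 10 11)| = 3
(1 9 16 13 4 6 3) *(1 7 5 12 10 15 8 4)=(1 9 16 13)(3 7 5 12 10 15 8 4 6)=[0, 9, 2, 7, 6, 12, 3, 5, 4, 16, 15, 11, 10, 1, 14, 8, 13]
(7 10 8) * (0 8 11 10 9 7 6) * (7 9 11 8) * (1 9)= [7, 9, 2, 3, 4, 5, 0, 11, 6, 1, 8, 10]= (0 7 11 10 8 6)(1 9)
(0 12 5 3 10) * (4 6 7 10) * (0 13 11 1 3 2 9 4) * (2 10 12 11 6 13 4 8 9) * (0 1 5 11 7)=(0 7 12 11 5 10 4 13 6)(1 3)(8 9)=[7, 3, 2, 1, 13, 10, 0, 12, 9, 8, 4, 5, 11, 6]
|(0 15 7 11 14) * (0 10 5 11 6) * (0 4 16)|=|(0 15 7 6 4 16)(5 11 14 10)|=12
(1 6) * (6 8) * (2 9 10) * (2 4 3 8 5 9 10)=[0, 5, 10, 8, 3, 9, 1, 7, 6, 2, 4]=(1 5 9 2 10 4 3 8 6)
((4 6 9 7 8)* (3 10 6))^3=(3 9 4 6 8 10 7)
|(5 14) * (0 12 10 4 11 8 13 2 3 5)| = |(0 12 10 4 11 8 13 2 3 5 14)| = 11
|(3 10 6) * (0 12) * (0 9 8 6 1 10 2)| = |(0 12 9 8 6 3 2)(1 10)| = 14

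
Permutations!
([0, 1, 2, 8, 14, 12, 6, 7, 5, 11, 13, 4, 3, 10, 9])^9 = (3 8 5 12)(4 14 9 11)(10 13)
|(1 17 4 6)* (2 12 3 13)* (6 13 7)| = 9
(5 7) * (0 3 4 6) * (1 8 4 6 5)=(0 3 6)(1 8 4 5 7)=[3, 8, 2, 6, 5, 7, 0, 1, 4]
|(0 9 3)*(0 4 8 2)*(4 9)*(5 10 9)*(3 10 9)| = |(0 4 8 2)(3 5 9 10)| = 4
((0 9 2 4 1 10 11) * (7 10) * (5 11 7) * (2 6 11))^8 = (11) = ((0 9 6 11)(1 5 2 4)(7 10))^8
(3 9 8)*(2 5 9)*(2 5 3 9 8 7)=(2 3 5 8 9 7)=[0, 1, 3, 5, 4, 8, 6, 2, 9, 7]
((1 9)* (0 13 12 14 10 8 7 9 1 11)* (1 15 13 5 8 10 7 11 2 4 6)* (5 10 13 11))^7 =((0 10 13 12 14 7 9 2 4 6 1 15 11)(5 8))^7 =(0 2 10 4 13 6 12 1 14 15 7 11 9)(5 8)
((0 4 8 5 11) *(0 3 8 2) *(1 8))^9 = (1 3 11 5 8)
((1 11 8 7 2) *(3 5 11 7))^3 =((1 7 2)(3 5 11 8))^3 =(3 8 11 5)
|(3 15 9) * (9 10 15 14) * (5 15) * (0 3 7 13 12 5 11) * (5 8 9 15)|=30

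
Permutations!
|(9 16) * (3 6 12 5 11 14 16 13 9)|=14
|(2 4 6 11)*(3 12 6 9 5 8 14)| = 10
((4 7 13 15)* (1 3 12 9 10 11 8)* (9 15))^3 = (1 15 13 11 3 4 9 8 12 7 10)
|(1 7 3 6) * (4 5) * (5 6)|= 6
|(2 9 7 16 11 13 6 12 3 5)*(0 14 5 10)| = 13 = |(0 14 5 2 9 7 16 11 13 6 12 3 10)|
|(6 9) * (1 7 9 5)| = |(1 7 9 6 5)| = 5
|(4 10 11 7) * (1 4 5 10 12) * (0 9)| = 12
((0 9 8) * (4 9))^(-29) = (0 8 9 4)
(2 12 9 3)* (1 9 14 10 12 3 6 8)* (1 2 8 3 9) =(2 9 6 3 8)(10 12 14) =[0, 1, 9, 8, 4, 5, 3, 7, 2, 6, 12, 11, 14, 13, 10]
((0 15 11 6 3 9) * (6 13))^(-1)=(0 9 3 6 13 11 15)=((0 15 11 13 6 3 9))^(-1)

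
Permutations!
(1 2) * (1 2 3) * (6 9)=(1 3)(6 9)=[0, 3, 2, 1, 4, 5, 9, 7, 8, 6]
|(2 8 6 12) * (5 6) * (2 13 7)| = 7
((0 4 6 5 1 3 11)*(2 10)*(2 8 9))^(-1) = (0 11 3 1 5 6 4)(2 9 8 10)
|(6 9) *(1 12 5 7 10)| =10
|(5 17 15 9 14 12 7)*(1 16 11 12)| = 10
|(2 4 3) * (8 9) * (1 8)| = |(1 8 9)(2 4 3)| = 3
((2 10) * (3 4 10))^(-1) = (2 10 4 3)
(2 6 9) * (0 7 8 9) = (0 7 8 9 2 6) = [7, 1, 6, 3, 4, 5, 0, 8, 9, 2]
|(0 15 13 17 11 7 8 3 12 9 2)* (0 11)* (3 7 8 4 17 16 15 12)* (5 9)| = 30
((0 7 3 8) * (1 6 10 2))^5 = (0 7 3 8)(1 6 10 2)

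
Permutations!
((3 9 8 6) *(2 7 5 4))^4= ((2 7 5 4)(3 9 8 6))^4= (9)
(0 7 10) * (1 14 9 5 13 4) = (0 7 10)(1 14 9 5 13 4) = [7, 14, 2, 3, 1, 13, 6, 10, 8, 5, 0, 11, 12, 4, 9]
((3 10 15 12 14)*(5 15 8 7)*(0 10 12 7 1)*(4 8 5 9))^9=((0 10 5 15 7 9 4 8 1)(3 12 14))^9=(15)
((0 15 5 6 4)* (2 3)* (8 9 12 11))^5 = ((0 15 5 6 4)(2 3)(8 9 12 11))^5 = (15)(2 3)(8 9 12 11)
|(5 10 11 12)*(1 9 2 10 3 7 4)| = |(1 9 2 10 11 12 5 3 7 4)| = 10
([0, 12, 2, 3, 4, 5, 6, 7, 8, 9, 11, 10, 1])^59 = [0, 12, 2, 3, 4, 5, 6, 7, 8, 9, 11, 10, 1]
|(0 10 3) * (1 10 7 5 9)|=|(0 7 5 9 1 10 3)|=7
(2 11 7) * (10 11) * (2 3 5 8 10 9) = (2 9)(3 5 8 10 11 7) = [0, 1, 9, 5, 4, 8, 6, 3, 10, 2, 11, 7]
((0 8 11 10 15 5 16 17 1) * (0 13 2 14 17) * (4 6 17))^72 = (0 11 15 16 8 10 5)(1 2 4 17 13 14 6) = ((0 8 11 10 15 5 16)(1 13 2 14 4 6 17))^72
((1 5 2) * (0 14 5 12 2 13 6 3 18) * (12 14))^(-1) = ((0 12 2 1 14 5 13 6 3 18))^(-1) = (0 18 3 6 13 5 14 1 2 12)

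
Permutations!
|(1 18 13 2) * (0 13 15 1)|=3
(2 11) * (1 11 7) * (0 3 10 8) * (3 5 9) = (0 5 9 3 10 8)(1 11 2 7) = [5, 11, 7, 10, 4, 9, 6, 1, 0, 3, 8, 2]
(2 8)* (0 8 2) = [8, 1, 2, 3, 4, 5, 6, 7, 0] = (0 8)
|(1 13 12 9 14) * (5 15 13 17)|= 8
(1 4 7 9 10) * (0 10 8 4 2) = [10, 2, 0, 3, 7, 5, 6, 9, 4, 8, 1] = (0 10 1 2)(4 7 9 8)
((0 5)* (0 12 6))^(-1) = (0 6 12 5)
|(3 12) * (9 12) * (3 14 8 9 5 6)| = |(3 5 6)(8 9 12 14)| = 12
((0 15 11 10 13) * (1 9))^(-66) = (0 13 10 11 15)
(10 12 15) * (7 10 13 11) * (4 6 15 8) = (4 6 15 13 11 7 10 12 8) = [0, 1, 2, 3, 6, 5, 15, 10, 4, 9, 12, 7, 8, 11, 14, 13]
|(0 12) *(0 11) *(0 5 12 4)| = 6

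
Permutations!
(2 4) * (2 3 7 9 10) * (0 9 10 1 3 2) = (0 9 1 3 7 10)(2 4) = [9, 3, 4, 7, 2, 5, 6, 10, 8, 1, 0]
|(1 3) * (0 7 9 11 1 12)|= |(0 7 9 11 1 3 12)|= 7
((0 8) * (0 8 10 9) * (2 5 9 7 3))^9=((0 10 7 3 2 5 9))^9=(0 7 2 9 10 3 5)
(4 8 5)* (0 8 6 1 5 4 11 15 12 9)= [8, 5, 2, 3, 6, 11, 1, 7, 4, 0, 10, 15, 9, 13, 14, 12]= (0 8 4 6 1 5 11 15 12 9)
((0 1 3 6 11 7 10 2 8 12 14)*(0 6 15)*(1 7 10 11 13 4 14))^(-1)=((0 7 11 10 2 8 12 1 3 15)(4 14 6 13))^(-1)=(0 15 3 1 12 8 2 10 11 7)(4 13 6 14)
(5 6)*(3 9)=(3 9)(5 6)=[0, 1, 2, 9, 4, 6, 5, 7, 8, 3]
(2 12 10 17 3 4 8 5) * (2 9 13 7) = (2 12 10 17 3 4 8 5 9 13 7) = [0, 1, 12, 4, 8, 9, 6, 2, 5, 13, 17, 11, 10, 7, 14, 15, 16, 3]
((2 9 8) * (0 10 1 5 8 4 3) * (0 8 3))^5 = ((0 10 1 5 3 8 2 9 4))^5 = (0 8 10 2 1 9 5 4 3)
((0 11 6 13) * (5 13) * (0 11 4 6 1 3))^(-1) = (0 3 1 11 13 5 6 4)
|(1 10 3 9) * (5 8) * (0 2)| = 4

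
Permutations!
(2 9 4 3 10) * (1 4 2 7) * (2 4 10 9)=(1 10 7)(3 9 4)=[0, 10, 2, 9, 3, 5, 6, 1, 8, 4, 7]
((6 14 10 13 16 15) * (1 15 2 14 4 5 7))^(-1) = ((1 15 6 4 5 7)(2 14 10 13 16))^(-1) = (1 7 5 4 6 15)(2 16 13 10 14)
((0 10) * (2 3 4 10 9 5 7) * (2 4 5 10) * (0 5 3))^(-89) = ((0 9 10 5 7 4 2))^(-89) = (0 10 7 2 9 5 4)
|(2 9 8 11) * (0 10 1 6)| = 4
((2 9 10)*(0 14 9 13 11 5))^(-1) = ((0 14 9 10 2 13 11 5))^(-1) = (0 5 11 13 2 10 9 14)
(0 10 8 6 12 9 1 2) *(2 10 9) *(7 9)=(0 7 9 1 10 8 6 12 2)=[7, 10, 0, 3, 4, 5, 12, 9, 6, 1, 8, 11, 2]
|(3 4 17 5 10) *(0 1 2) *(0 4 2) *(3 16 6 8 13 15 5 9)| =|(0 1)(2 4 17 9 3)(5 10 16 6 8 13 15)| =70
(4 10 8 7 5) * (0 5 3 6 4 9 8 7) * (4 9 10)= [5, 1, 2, 6, 4, 10, 9, 3, 0, 8, 7]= (0 5 10 7 3 6 9 8)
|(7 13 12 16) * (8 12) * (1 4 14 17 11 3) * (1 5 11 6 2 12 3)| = |(1 4 14 17 6 2 12 16 7 13 8 3 5 11)| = 14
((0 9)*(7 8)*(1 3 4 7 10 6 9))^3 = ((0 1 3 4 7 8 10 6 9))^3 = (0 4 10)(1 7 6)(3 8 9)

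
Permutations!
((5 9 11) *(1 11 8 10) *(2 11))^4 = ((1 2 11 5 9 8 10))^4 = (1 9 2 8 11 10 5)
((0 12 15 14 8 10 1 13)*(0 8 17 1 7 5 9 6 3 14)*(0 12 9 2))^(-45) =((0 9 6 3 14 17 1 13 8 10 7 5 2)(12 15))^(-45) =(0 13 9 8 6 10 3 7 14 5 17 2 1)(12 15)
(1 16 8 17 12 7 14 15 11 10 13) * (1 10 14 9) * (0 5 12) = (0 5 12 7 9 1 16 8 17)(10 13)(11 14 15) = [5, 16, 2, 3, 4, 12, 6, 9, 17, 1, 13, 14, 7, 10, 15, 11, 8, 0]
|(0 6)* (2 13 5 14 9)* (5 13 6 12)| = |(0 12 5 14 9 2 6)| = 7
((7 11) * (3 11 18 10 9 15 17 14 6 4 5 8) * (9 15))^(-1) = (3 8 5 4 6 14 17 15 10 18 7 11)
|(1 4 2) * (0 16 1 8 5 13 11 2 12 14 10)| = 35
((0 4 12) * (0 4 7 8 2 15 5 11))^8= (0 7 8 2 15 5 11)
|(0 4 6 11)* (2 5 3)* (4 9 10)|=6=|(0 9 10 4 6 11)(2 5 3)|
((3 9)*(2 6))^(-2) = ((2 6)(3 9))^(-2) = (9)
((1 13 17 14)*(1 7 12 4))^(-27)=((1 13 17 14 7 12 4))^(-27)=(1 13 17 14 7 12 4)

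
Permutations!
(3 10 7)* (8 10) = [0, 1, 2, 8, 4, 5, 6, 3, 10, 9, 7] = (3 8 10 7)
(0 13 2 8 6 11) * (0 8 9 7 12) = (0 13 2 9 7 12)(6 11 8) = [13, 1, 9, 3, 4, 5, 11, 12, 6, 7, 10, 8, 0, 2]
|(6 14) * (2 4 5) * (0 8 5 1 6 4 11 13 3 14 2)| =24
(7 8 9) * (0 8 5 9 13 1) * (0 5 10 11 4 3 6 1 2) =(0 8 13 2)(1 5 9 7 10 11 4 3 6) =[8, 5, 0, 6, 3, 9, 1, 10, 13, 7, 11, 4, 12, 2]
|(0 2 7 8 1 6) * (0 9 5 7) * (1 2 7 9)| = |(0 7 8 2)(1 6)(5 9)| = 4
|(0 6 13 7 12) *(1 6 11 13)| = 10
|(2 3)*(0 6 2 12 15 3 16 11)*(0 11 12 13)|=|(0 6 2 16 12 15 3 13)|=8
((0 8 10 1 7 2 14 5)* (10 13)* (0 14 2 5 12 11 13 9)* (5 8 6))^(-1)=(0 9 8 7 1 10 13 11 12 14 5 6)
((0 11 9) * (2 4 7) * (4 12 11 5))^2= (0 4 2 11)(5 7 12 9)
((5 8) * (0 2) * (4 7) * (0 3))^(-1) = (0 3 2)(4 7)(5 8)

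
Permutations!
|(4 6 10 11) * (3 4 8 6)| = |(3 4)(6 10 11 8)| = 4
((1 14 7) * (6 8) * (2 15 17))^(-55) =((1 14 7)(2 15 17)(6 8))^(-55) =(1 7 14)(2 17 15)(6 8)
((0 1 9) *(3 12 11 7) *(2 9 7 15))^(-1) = ((0 1 7 3 12 11 15 2 9))^(-1) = (0 9 2 15 11 12 3 7 1)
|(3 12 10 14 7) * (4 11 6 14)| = 8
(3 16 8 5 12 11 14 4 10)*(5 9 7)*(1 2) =(1 2)(3 16 8 9 7 5 12 11 14 4 10) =[0, 2, 1, 16, 10, 12, 6, 5, 9, 7, 3, 14, 11, 13, 4, 15, 8]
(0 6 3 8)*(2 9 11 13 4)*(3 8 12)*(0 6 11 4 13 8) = (13)(0 11 8 6)(2 9 4)(3 12) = [11, 1, 9, 12, 2, 5, 0, 7, 6, 4, 10, 8, 3, 13]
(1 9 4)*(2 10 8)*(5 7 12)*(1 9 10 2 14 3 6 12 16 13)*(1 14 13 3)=(1 10 8 13 14)(3 6 12 5 7 16)(4 9)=[0, 10, 2, 6, 9, 7, 12, 16, 13, 4, 8, 11, 5, 14, 1, 15, 3]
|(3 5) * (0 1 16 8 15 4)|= 6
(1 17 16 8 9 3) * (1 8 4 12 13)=(1 17 16 4 12 13)(3 8 9)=[0, 17, 2, 8, 12, 5, 6, 7, 9, 3, 10, 11, 13, 1, 14, 15, 4, 16]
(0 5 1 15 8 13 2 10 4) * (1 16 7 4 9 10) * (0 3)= (0 5 16 7 4 3)(1 15 8 13 2)(9 10)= [5, 15, 1, 0, 3, 16, 6, 4, 13, 10, 9, 11, 12, 2, 14, 8, 7]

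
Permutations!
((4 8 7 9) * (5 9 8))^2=(4 9 5)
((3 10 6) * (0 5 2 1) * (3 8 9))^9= ((0 5 2 1)(3 10 6 8 9))^9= (0 5 2 1)(3 9 8 6 10)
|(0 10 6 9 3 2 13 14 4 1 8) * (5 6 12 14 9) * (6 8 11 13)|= 14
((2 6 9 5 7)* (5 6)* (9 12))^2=(2 7 5)(6 9 12)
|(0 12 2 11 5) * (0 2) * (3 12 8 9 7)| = 6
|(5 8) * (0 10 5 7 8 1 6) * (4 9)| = |(0 10 5 1 6)(4 9)(7 8)| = 10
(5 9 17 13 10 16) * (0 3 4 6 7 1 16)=(0 3 4 6 7 1 16 5 9 17 13 10)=[3, 16, 2, 4, 6, 9, 7, 1, 8, 17, 0, 11, 12, 10, 14, 15, 5, 13]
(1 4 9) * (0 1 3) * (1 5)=(0 5 1 4 9 3)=[5, 4, 2, 0, 9, 1, 6, 7, 8, 3]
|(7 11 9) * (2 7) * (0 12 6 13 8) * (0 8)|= |(0 12 6 13)(2 7 11 9)|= 4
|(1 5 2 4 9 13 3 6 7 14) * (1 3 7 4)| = |(1 5 2)(3 6 4 9 13 7 14)| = 21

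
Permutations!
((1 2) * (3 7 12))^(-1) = (1 2)(3 12 7)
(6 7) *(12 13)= [0, 1, 2, 3, 4, 5, 7, 6, 8, 9, 10, 11, 13, 12]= (6 7)(12 13)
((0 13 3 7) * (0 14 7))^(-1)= ((0 13 3)(7 14))^(-1)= (0 3 13)(7 14)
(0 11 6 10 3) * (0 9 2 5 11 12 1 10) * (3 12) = [3, 10, 5, 9, 4, 11, 0, 7, 8, 2, 12, 6, 1] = (0 3 9 2 5 11 6)(1 10 12)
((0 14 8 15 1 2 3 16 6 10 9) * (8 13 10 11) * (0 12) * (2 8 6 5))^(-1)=((0 14 13 10 9 12)(1 8 15)(2 3 16 5)(6 11))^(-1)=(0 12 9 10 13 14)(1 15 8)(2 5 16 3)(6 11)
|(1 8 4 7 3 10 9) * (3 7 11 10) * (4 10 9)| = 6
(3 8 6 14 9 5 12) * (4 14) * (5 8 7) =(3 7 5 12)(4 14 9 8 6) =[0, 1, 2, 7, 14, 12, 4, 5, 6, 8, 10, 11, 3, 13, 9]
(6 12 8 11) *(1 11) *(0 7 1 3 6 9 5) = (0 7 1 11 9 5)(3 6 12 8) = [7, 11, 2, 6, 4, 0, 12, 1, 3, 5, 10, 9, 8]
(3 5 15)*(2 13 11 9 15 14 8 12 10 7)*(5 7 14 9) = (2 13 11 5 9 15 3 7)(8 12 10 14) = [0, 1, 13, 7, 4, 9, 6, 2, 12, 15, 14, 5, 10, 11, 8, 3]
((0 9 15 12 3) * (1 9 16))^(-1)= (0 3 12 15 9 1 16)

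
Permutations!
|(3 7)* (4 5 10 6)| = 4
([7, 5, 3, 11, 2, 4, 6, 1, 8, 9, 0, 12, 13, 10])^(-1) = (0 10 13 12 11 3 2 4 5 1 7)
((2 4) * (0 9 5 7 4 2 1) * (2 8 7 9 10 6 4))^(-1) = ((0 10 6 4 1)(2 8 7)(5 9))^(-1) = (0 1 4 6 10)(2 7 8)(5 9)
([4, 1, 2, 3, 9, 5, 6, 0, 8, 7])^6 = (0 9)(4 7)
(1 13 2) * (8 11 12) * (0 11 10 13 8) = (0 11 12)(1 8 10 13 2) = [11, 8, 1, 3, 4, 5, 6, 7, 10, 9, 13, 12, 0, 2]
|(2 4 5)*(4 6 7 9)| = 6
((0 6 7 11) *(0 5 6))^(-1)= (5 11 7 6)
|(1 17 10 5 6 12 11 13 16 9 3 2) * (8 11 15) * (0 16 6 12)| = |(0 16 9 3 2 1 17 10 5 12 15 8 11 13 6)| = 15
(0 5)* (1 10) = [5, 10, 2, 3, 4, 0, 6, 7, 8, 9, 1] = (0 5)(1 10)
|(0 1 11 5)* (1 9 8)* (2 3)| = 6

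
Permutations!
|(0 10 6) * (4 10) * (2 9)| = |(0 4 10 6)(2 9)| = 4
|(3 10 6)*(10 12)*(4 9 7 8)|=|(3 12 10 6)(4 9 7 8)|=4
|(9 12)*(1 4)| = |(1 4)(9 12)| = 2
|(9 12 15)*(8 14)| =|(8 14)(9 12 15)| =6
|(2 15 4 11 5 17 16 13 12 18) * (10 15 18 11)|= |(2 18)(4 10 15)(5 17 16 13 12 11)|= 6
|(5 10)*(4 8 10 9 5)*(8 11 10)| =|(4 11 10)(5 9)| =6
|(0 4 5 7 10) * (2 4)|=6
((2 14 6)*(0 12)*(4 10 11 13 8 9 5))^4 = (2 14 6)(4 8 10 9 11 5 13)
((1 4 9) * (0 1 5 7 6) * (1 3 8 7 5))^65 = (1 9 4)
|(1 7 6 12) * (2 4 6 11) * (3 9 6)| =9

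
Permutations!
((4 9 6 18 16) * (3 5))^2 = (4 6 16 9 18)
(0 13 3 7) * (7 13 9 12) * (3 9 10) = (0 10 3 13 9 12 7) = [10, 1, 2, 13, 4, 5, 6, 0, 8, 12, 3, 11, 7, 9]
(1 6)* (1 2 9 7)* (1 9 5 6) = (2 5 6)(7 9) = [0, 1, 5, 3, 4, 6, 2, 9, 8, 7]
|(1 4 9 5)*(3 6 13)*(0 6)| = |(0 6 13 3)(1 4 9 5)| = 4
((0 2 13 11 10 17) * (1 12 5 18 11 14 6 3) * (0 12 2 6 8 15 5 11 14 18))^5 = (0 13 5 2 15 1 8 3 14 6 18)(10 17 12 11)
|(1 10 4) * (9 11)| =|(1 10 4)(9 11)| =6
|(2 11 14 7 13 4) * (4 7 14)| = 6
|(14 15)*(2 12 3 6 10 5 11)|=|(2 12 3 6 10 5 11)(14 15)|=14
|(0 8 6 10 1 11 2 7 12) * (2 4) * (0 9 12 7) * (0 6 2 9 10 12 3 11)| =28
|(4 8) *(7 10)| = |(4 8)(7 10)| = 2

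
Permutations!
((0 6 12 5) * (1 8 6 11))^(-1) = ((0 11 1 8 6 12 5))^(-1) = (0 5 12 6 8 1 11)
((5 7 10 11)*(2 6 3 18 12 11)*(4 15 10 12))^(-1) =((2 6 3 18 4 15 10)(5 7 12 11))^(-1) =(2 10 15 4 18 3 6)(5 11 12 7)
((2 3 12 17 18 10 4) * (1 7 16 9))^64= (2 3 12 17 18 10 4)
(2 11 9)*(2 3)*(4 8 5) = (2 11 9 3)(4 8 5) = [0, 1, 11, 2, 8, 4, 6, 7, 5, 3, 10, 9]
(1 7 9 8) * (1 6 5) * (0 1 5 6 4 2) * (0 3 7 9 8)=[1, 9, 3, 7, 2, 5, 6, 8, 4, 0]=(0 1 9)(2 3 7 8 4)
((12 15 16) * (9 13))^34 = (12 15 16)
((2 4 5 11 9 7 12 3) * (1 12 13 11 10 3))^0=((1 12)(2 4 5 10 3)(7 13 11 9))^0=(13)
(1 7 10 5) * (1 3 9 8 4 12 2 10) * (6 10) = (1 7)(2 6 10 5 3 9 8 4 12) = [0, 7, 6, 9, 12, 3, 10, 1, 4, 8, 5, 11, 2]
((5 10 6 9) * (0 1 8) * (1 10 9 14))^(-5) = (0 10 6 14 1 8)(5 9)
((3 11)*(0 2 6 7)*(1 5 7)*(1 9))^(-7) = (3 11)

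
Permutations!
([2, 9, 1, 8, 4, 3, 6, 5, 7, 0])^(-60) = [0, 1, 2, 3, 4, 5, 6, 7, 8, 9]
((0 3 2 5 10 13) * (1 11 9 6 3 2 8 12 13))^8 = (0 3 1)(2 8 11)(5 12 9)(6 10 13)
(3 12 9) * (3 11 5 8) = (3 12 9 11 5 8) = [0, 1, 2, 12, 4, 8, 6, 7, 3, 11, 10, 5, 9]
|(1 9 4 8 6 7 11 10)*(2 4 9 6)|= |(1 6 7 11 10)(2 4 8)|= 15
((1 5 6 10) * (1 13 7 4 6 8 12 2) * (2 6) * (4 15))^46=(1 8 6 13 15 2 5 12 10 7 4)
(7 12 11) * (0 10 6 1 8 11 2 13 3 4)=(0 10 6 1 8 11 7 12 2 13 3 4)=[10, 8, 13, 4, 0, 5, 1, 12, 11, 9, 6, 7, 2, 3]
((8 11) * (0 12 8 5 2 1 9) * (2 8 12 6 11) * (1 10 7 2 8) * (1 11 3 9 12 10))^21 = ((0 6 3 9)(1 12 10 7 2)(5 11))^21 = (0 6 3 9)(1 12 10 7 2)(5 11)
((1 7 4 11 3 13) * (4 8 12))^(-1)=(1 13 3 11 4 12 8 7)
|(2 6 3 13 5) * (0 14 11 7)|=20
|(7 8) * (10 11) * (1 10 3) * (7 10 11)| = 3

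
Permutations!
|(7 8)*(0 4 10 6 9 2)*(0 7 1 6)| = |(0 4 10)(1 6 9 2 7 8)| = 6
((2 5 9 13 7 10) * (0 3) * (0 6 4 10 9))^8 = (0 3 6 4 10 2 5)(7 13 9)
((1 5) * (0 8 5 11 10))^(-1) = ((0 8 5 1 11 10))^(-1) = (0 10 11 1 5 8)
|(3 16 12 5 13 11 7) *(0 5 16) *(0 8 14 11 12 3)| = |(0 5 13 12 16 3 8 14 11 7)| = 10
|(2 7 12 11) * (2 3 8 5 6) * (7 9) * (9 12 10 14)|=|(2 12 11 3 8 5 6)(7 10 14 9)|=28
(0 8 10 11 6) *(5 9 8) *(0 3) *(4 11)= [5, 1, 2, 0, 11, 9, 3, 7, 10, 8, 4, 6]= (0 5 9 8 10 4 11 6 3)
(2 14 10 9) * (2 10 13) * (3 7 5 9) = [0, 1, 14, 7, 4, 9, 6, 5, 8, 10, 3, 11, 12, 2, 13] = (2 14 13)(3 7 5 9 10)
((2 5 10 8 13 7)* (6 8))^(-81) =(2 6 7 10 13 5 8)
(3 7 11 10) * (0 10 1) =(0 10 3 7 11 1) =[10, 0, 2, 7, 4, 5, 6, 11, 8, 9, 3, 1]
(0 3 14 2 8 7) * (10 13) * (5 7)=[3, 1, 8, 14, 4, 7, 6, 0, 5, 9, 13, 11, 12, 10, 2]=(0 3 14 2 8 5 7)(10 13)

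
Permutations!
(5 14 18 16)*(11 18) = (5 14 11 18 16) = [0, 1, 2, 3, 4, 14, 6, 7, 8, 9, 10, 18, 12, 13, 11, 15, 5, 17, 16]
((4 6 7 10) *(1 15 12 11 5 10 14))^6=(1 4 12 7 5)(6 11 14 10 15)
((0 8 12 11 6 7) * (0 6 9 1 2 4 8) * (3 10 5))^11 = (1 12 2 11 4 9 8)(3 5 10)(6 7)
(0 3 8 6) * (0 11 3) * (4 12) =(3 8 6 11)(4 12) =[0, 1, 2, 8, 12, 5, 11, 7, 6, 9, 10, 3, 4]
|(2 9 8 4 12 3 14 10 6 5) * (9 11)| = |(2 11 9 8 4 12 3 14 10 6 5)| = 11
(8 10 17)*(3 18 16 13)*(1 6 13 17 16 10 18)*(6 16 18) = (1 16 17 8 6 13 3)(10 18) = [0, 16, 2, 1, 4, 5, 13, 7, 6, 9, 18, 11, 12, 3, 14, 15, 17, 8, 10]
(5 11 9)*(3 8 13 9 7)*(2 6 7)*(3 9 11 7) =(2 6 3 8 13 11)(5 7 9) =[0, 1, 6, 8, 4, 7, 3, 9, 13, 5, 10, 2, 12, 11]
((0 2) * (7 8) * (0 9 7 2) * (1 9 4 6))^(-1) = (1 6 4 2 8 7 9)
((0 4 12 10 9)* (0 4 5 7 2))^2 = (0 7)(2 5)(4 10)(9 12)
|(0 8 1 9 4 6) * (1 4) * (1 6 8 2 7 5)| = 14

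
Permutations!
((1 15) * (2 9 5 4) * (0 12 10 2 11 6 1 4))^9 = ((0 12 10 2 9 5)(1 15 4 11 6))^9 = (0 2)(1 6 11 4 15)(5 10)(9 12)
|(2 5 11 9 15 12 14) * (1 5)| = 8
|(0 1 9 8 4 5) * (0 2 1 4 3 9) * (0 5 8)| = 15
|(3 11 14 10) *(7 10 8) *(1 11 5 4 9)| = 10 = |(1 11 14 8 7 10 3 5 4 9)|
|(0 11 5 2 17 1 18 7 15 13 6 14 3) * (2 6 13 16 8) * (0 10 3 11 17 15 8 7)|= 20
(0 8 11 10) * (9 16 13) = (0 8 11 10)(9 16 13) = [8, 1, 2, 3, 4, 5, 6, 7, 11, 16, 0, 10, 12, 9, 14, 15, 13]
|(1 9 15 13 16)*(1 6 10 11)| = 8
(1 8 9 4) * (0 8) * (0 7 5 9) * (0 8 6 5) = (0 6 5 9 4 1 7) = [6, 7, 2, 3, 1, 9, 5, 0, 8, 4]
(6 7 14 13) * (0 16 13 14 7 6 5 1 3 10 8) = (0 16 13 5 1 3 10 8) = [16, 3, 2, 10, 4, 1, 6, 7, 0, 9, 8, 11, 12, 5, 14, 15, 13]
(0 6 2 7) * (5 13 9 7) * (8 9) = (0 6 2 5 13 8 9 7) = [6, 1, 5, 3, 4, 13, 2, 0, 9, 7, 10, 11, 12, 8]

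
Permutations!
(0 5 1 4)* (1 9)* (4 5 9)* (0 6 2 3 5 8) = (0 9 1 8)(2 3 5 4 6) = [9, 8, 3, 5, 6, 4, 2, 7, 0, 1]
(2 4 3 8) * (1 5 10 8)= (1 5 10 8 2 4 3)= [0, 5, 4, 1, 3, 10, 6, 7, 2, 9, 8]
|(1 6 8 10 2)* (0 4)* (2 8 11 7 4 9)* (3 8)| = |(0 9 2 1 6 11 7 4)(3 8 10)| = 24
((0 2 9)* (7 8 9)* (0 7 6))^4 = ((0 2 6)(7 8 9))^4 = (0 2 6)(7 8 9)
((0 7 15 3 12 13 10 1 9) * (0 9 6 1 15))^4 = (3 15 10 13 12)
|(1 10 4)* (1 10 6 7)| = |(1 6 7)(4 10)| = 6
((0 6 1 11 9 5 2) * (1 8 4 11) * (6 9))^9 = ((0 9 5 2)(4 11 6 8))^9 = (0 9 5 2)(4 11 6 8)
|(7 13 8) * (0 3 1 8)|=6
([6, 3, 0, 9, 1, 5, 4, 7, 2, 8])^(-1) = [2, 4, 8, 1, 6, 5, 0, 7, 9, 3]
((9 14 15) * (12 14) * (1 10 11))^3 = (9 15 14 12)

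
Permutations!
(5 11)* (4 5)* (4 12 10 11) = (4 5)(10 11 12) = [0, 1, 2, 3, 5, 4, 6, 7, 8, 9, 11, 12, 10]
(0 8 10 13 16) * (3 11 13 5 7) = (0 8 10 5 7 3 11 13 16) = [8, 1, 2, 11, 4, 7, 6, 3, 10, 9, 5, 13, 12, 16, 14, 15, 0]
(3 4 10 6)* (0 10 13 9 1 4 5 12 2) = (0 10 6 3 5 12 2)(1 4 13 9) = [10, 4, 0, 5, 13, 12, 3, 7, 8, 1, 6, 11, 2, 9]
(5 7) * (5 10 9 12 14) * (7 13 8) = (5 13 8 7 10 9 12 14) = [0, 1, 2, 3, 4, 13, 6, 10, 7, 12, 9, 11, 14, 8, 5]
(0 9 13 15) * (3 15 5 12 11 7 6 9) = (0 3 15)(5 12 11 7 6 9 13) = [3, 1, 2, 15, 4, 12, 9, 6, 8, 13, 10, 7, 11, 5, 14, 0]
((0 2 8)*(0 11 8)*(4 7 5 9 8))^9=(0 2)(4 9)(5 11)(7 8)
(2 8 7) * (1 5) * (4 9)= [0, 5, 8, 3, 9, 1, 6, 2, 7, 4]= (1 5)(2 8 7)(4 9)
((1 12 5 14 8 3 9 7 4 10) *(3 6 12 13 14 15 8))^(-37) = (1 3 4 13 9 10 14 7)(5 6 15 12 8)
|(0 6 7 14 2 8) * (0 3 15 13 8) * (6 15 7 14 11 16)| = |(0 15 13 8 3 7 11 16 6 14 2)| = 11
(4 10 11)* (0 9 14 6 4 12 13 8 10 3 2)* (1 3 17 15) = [9, 3, 0, 2, 17, 5, 4, 7, 10, 14, 11, 12, 13, 8, 6, 1, 16, 15] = (0 9 14 6 4 17 15 1 3 2)(8 10 11 12 13)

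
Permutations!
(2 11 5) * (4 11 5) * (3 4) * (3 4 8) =(2 5)(3 8)(4 11) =[0, 1, 5, 8, 11, 2, 6, 7, 3, 9, 10, 4]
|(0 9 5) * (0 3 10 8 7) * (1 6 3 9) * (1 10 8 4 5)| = 10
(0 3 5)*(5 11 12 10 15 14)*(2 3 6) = (0 6 2 3 11 12 10 15 14 5) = [6, 1, 3, 11, 4, 0, 2, 7, 8, 9, 15, 12, 10, 13, 5, 14]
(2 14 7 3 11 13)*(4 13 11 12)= (2 14 7 3 12 4 13)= [0, 1, 14, 12, 13, 5, 6, 3, 8, 9, 10, 11, 4, 2, 7]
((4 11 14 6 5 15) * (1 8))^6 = (15)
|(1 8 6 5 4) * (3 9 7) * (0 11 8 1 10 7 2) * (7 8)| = |(0 11 7 3 9 2)(4 10 8 6 5)| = 30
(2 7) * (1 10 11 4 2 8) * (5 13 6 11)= [0, 10, 7, 3, 2, 13, 11, 8, 1, 9, 5, 4, 12, 6]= (1 10 5 13 6 11 4 2 7 8)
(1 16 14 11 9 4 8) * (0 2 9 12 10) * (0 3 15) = (0 2 9 4 8 1 16 14 11 12 10 3 15) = [2, 16, 9, 15, 8, 5, 6, 7, 1, 4, 3, 12, 10, 13, 11, 0, 14]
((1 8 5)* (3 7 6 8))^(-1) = ((1 3 7 6 8 5))^(-1) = (1 5 8 6 7 3)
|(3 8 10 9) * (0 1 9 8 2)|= 10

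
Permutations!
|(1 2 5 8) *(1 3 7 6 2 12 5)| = |(1 12 5 8 3 7 6 2)| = 8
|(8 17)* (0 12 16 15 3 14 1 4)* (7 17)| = 24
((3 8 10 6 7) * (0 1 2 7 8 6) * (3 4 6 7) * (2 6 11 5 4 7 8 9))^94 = (0 8 2 6)(1 10 3 9)(4 11 5)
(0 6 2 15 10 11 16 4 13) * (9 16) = (0 6 2 15 10 11 9 16 4 13) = [6, 1, 15, 3, 13, 5, 2, 7, 8, 16, 11, 9, 12, 0, 14, 10, 4]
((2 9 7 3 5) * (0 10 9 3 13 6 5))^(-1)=((0 10 9 7 13 6 5 2 3))^(-1)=(0 3 2 5 6 13 7 9 10)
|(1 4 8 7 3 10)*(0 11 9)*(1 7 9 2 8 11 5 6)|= |(0 5 6 1 4 11 2 8 9)(3 10 7)|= 9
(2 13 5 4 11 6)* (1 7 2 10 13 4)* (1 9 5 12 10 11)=(1 7 2 4)(5 9)(6 11)(10 13 12)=[0, 7, 4, 3, 1, 9, 11, 2, 8, 5, 13, 6, 10, 12]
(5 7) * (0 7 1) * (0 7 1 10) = (0 1 7 5 10) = [1, 7, 2, 3, 4, 10, 6, 5, 8, 9, 0]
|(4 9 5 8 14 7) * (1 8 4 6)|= |(1 8 14 7 6)(4 9 5)|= 15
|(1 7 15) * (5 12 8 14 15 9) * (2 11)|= 8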